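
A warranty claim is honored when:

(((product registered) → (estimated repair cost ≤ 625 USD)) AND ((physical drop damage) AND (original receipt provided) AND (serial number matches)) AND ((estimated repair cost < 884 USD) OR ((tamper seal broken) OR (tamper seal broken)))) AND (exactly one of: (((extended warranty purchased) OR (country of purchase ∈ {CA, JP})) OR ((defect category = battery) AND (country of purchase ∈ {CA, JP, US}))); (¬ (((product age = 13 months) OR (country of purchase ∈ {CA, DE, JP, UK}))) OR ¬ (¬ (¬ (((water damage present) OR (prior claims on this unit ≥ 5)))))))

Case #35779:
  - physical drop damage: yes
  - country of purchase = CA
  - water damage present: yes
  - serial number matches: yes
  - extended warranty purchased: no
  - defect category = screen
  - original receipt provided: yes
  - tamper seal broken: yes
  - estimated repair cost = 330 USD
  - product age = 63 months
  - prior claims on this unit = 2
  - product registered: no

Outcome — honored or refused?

Atomic conditions:
  product registered: no → false
  estimated repair cost ≤ 625 USD: 330 ≤ 625 is true
  physical drop damage: yes → true
  original receipt provided: yes → true
  serial number matches: yes → true
  estimated repair cost < 884 USD: 330 < 884 is true
  tamper seal broken: yes → true
  extended warranty purchased: no → false
  country of purchase ∈ {CA, JP}: CA is in the set → true
  defect category = battery: screen == battery is false
  country of purchase ∈ {CA, JP, US}: CA is in the set → true
  product age = 13 months: 63 == 13 is false
  country of purchase ∈ {CA, DE, JP, UK}: CA is in the set → true
  water damage present: yes → true
  prior claims on this unit ≥ 5: 2 ≥ 5 is false
Combine:
[1.1] false → true (antecedent false ⇒ implication holds) = true
[1.2] true AND true AND true = true
[1.3.2] true OR true = true
[1.3] true OR true = true
[1] true AND true AND true = true
[2.1.1] false OR true = true
[2.1.2] false AND true = false
[2.1] true OR false = true
[2.2.1.1] false OR true = true
[2.2.1] NOT true = false
[2.2.2.1.1.1] true OR false = true
[2.2.2.1.1] NOT true = false
[2.2.2.1] NOT false = true
[2.2.2] NOT true = false
[2.2] false OR false = false
[2] exactly-one(true, false) = true
[root] true AND true = true
Overall: true → honored

Honored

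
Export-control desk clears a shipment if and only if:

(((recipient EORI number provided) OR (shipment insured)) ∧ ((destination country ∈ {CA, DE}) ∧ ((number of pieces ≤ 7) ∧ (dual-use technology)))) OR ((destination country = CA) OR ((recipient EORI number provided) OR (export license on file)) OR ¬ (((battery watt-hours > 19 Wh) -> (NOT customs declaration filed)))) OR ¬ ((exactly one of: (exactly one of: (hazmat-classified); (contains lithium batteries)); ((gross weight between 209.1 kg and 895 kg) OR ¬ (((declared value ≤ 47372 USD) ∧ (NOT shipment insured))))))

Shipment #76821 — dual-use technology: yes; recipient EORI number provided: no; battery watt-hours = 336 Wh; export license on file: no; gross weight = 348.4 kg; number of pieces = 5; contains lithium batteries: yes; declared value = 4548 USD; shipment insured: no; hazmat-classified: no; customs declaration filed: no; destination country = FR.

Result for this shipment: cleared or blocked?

Atomic conditions:
  recipient EORI number provided: no → false
  shipment insured: no → false
  destination country ∈ {CA, DE}: FR is not in the set → false
  number of pieces ≤ 7: 5 ≤ 7 is true
  dual-use technology: yes → true
  destination country = CA: FR == CA is false
  export license on file: no → false
  battery watt-hours > 19 Wh: 336 > 19 is true
  NOT customs declaration filed: no → true
  hazmat-classified: no → false
  contains lithium batteries: yes → true
  gross weight between 209.1 kg and 895 kg: 348.4 in [209.1, 895] is true
  declared value ≤ 47372 USD: 4548 ≤ 47372 is true
  NOT shipment insured: no → true
Combine:
[1.1] false OR false = false
[1.2.2] true AND true = true
[1.2] false AND true = false
[1] false AND false = false
[2.2] false OR false = false
[2.3.1] true → true = true
[2.3] NOT true = false
[2] false OR false OR false = false
[3.1.1] exactly-one(false, true) = true
[3.1.2.2.1] true AND true = true
[3.1.2.2] NOT true = false
[3.1.2] true OR false = true
[3.1] exactly-one(true, true) = false
[3] NOT false = true
[root] false OR false OR true = true
Overall: true → cleared

Cleared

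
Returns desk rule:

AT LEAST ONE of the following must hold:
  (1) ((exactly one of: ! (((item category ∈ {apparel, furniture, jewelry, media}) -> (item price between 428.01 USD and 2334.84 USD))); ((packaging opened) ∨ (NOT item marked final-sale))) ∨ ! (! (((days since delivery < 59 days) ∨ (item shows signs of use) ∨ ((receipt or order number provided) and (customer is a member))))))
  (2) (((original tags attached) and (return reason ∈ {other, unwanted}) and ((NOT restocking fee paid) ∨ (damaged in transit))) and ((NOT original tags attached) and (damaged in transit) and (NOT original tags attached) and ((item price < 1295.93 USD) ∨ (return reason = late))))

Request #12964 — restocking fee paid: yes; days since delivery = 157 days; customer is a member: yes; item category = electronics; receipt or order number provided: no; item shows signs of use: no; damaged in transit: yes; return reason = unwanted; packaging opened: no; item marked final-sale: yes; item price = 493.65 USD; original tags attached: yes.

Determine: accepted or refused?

Atomic conditions:
  item category ∈ {apparel, furniture, jewelry, media}: electronics is not in the set → false
  item price between 428.01 USD and 2334.84 USD: 493.65 in [428.01, 2334.84] is true
  packaging opened: no → false
  NOT item marked final-sale: yes → false
  days since delivery < 59 days: 157 < 59 is false
  item shows signs of use: no → false
  receipt or order number provided: no → false
  customer is a member: yes → true
  original tags attached: yes → true
  return reason ∈ {other, unwanted}: unwanted is in the set → true
  NOT restocking fee paid: yes → false
  damaged in transit: yes → true
  NOT original tags attached: yes → false
  item price < 1295.93 USD: 493.65 < 1295.93 is true
  return reason = late: unwanted == late is false
Combine:
[1.1.1.1] false → true (antecedent false ⇒ implication holds) = true
[1.1.1] NOT true = false
[1.1.2] false OR false = false
[1.1] exactly-one(false, false) = false
[1.2.1.1.3] false AND true = false
[1.2.1.1] false OR false OR false = false
[1.2.1] NOT false = true
[1.2] NOT true = false
[1] false OR false = false
[2.1.3] false OR true = true
[2.1] true AND true AND true = true
[2.2.4] true OR false = true
[2.2] false AND true AND false AND true = false
[2] true AND false = false
[root] false OR false = false
Overall: false → refused

Refused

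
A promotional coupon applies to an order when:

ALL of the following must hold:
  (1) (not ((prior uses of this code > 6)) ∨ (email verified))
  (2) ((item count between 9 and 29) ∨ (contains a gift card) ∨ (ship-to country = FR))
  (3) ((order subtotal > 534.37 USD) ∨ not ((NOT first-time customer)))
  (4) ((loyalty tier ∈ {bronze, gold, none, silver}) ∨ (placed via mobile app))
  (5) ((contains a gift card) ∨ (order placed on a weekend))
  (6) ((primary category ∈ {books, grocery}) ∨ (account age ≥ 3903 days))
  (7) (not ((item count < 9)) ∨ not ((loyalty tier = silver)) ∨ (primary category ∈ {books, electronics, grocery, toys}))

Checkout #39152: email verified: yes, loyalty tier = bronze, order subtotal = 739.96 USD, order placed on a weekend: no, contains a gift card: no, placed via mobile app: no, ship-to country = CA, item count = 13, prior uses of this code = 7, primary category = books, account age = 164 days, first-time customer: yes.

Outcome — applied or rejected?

Rejected

Atomic conditions:
  prior uses of this code > 6: 7 > 6 is true
  email verified: yes → true
  item count between 9 and 29: 13 in [9, 29] is true
  contains a gift card: no → false
  ship-to country = FR: CA == FR is false
  order subtotal > 534.37 USD: 739.96 > 534.37 is true
  NOT first-time customer: yes → false
  loyalty tier ∈ {bronze, gold, none, silver}: bronze is in the set → true
  placed via mobile app: no → false
  order placed on a weekend: no → false
  primary category ∈ {books, grocery}: books is in the set → true
  account age ≥ 3903 days: 164 ≥ 3903 is false
  item count < 9: 13 < 9 is false
  loyalty tier = silver: bronze == silver is false
  primary category ∈ {books, electronics, grocery, toys}: books is in the set → true
Combine:
[1.1] NOT true = false
[1] false OR true = true
[2] true OR false OR false = true
[3.2] NOT false = true
[3] true OR true = true
[4] true OR false = true
[5] false OR false = false
[6] true OR false = true
[7.1] NOT false = true
[7.2] NOT false = true
[7] true OR true OR true = true
[root] true AND true AND true AND true AND false AND true AND true = false
Overall: false → rejected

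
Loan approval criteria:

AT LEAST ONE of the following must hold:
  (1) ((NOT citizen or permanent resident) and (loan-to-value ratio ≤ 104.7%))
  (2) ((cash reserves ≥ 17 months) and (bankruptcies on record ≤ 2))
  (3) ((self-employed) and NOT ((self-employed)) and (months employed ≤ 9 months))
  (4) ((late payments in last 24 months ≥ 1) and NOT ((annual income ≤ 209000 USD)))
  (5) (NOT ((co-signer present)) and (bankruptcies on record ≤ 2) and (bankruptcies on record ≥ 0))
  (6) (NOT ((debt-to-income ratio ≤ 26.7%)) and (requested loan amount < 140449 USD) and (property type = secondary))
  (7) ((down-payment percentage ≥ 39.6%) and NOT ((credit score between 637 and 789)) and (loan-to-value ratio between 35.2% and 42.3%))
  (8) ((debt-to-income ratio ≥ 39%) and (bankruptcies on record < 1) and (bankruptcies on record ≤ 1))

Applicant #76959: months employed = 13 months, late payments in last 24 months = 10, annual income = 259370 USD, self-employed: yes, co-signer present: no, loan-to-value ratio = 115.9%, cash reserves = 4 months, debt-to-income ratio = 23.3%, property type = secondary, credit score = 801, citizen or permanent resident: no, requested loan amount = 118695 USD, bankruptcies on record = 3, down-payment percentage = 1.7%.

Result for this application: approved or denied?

Approved

Atomic conditions:
  NOT citizen or permanent resident: no → true
  loan-to-value ratio ≤ 104.7%: 115.9 ≤ 104.7 is false
  cash reserves ≥ 17 months: 4 ≥ 17 is false
  bankruptcies on record ≤ 2: 3 ≤ 2 is false
  self-employed: yes → true
  months employed ≤ 9 months: 13 ≤ 9 is false
  late payments in last 24 months ≥ 1: 10 ≥ 1 is true
  annual income ≤ 209000 USD: 259370 ≤ 209000 is false
  co-signer present: no → false
  bankruptcies on record ≥ 0: 3 ≥ 0 is true
  debt-to-income ratio ≤ 26.7%: 23.3 ≤ 26.7 is true
  requested loan amount < 140449 USD: 118695 < 140449 is true
  property type = secondary: secondary == secondary is true
  down-payment percentage ≥ 39.6%: 1.7 ≥ 39.6 is false
  credit score between 637 and 789: 801 in [637, 789] is false
  loan-to-value ratio between 35.2% and 42.3%: 115.9 in [35.2, 42.3] is false
  debt-to-income ratio ≥ 39%: 23.3 ≥ 39 is false
  bankruptcies on record < 1: 3 < 1 is false
  bankruptcies on record ≤ 1: 3 ≤ 1 is false
Combine:
[1] true AND false = false
[2] false AND false = false
[3.2] NOT true = false
[3] true AND false AND false = false
[4.2] NOT false = true
[4] true AND true = true
[5.1] NOT false = true
[5] true AND false AND true = false
[6.1] NOT true = false
[6] false AND true AND true = false
[7.2] NOT false = true
[7] false AND true AND false = false
[8] false AND false AND false = false
[root] false OR false OR false OR true OR false OR false OR false OR false = true
Overall: true → approved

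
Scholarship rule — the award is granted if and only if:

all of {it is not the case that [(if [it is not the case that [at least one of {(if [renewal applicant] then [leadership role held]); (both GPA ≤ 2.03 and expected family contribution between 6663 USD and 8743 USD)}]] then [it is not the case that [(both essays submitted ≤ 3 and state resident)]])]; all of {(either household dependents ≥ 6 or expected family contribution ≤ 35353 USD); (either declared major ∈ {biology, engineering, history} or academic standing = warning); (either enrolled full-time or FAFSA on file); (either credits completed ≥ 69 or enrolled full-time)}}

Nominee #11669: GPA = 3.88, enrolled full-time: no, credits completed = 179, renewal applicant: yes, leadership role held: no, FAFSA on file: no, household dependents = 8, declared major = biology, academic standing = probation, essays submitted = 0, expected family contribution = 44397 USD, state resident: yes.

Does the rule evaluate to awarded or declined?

Atomic conditions:
  renewal applicant: yes → true
  leadership role held: no → false
  GPA ≤ 2.03: 3.88 ≤ 2.03 is false
  expected family contribution between 6663 USD and 8743 USD: 44397 in [6663, 8743] is false
  essays submitted ≤ 3: 0 ≤ 3 is true
  state resident: yes → true
  household dependents ≥ 6: 8 ≥ 6 is true
  expected family contribution ≤ 35353 USD: 44397 ≤ 35353 is false
  declared major ∈ {biology, engineering, history}: biology is in the set → true
  academic standing = warning: probation == warning is false
  enrolled full-time: no → false
  FAFSA on file: no → false
  credits completed ≥ 69: 179 ≥ 69 is true
Combine:
[1.1.1.1.1] true → false = false
[1.1.1.1.2] false AND false = false
[1.1.1.1] false OR false = false
[1.1.1] NOT false = true
[1.1.2.1] true AND true = true
[1.1.2] NOT true = false
[1.1] true → false = false
[1] NOT false = true
[2.1] true OR false = true
[2.2] true OR false = true
[2.3] false OR false = false
[2.4] true OR false = true
[2] true AND true AND false AND true = false
[root] true AND false = false
Overall: false → declined

Declined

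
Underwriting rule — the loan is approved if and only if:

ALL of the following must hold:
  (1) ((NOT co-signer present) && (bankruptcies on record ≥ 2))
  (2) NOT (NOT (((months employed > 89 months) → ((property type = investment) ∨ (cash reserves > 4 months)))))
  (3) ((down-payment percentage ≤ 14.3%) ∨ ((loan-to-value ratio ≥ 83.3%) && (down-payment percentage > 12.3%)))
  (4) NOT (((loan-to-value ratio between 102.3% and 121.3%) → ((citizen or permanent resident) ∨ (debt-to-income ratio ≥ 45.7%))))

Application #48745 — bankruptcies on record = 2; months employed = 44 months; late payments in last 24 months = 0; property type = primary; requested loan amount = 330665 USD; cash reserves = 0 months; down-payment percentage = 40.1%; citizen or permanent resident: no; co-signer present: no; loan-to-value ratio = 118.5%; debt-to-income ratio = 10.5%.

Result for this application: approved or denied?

Approved

Atomic conditions:
  NOT co-signer present: no → true
  bankruptcies on record ≥ 2: 2 ≥ 2 is true
  months employed > 89 months: 44 > 89 is false
  property type = investment: primary == investment is false
  cash reserves > 4 months: 0 > 4 is false
  down-payment percentage ≤ 14.3%: 40.1 ≤ 14.3 is false
  loan-to-value ratio ≥ 83.3%: 118.5 ≥ 83.3 is true
  down-payment percentage > 12.3%: 40.1 > 12.3 is true
  loan-to-value ratio between 102.3% and 121.3%: 118.5 in [102.3, 121.3] is true
  citizen or permanent resident: no → false
  debt-to-income ratio ≥ 45.7%: 10.5 ≥ 45.7 is false
Combine:
[1] true AND true = true
[2.1.1.2] false OR false = false
[2.1.1] false → false (antecedent false ⇒ implication holds) = true
[2.1] NOT true = false
[2] NOT false = true
[3.2] true AND true = true
[3] false OR true = true
[4.1.2] false OR false = false
[4.1] true → false = false
[4] NOT false = true
[root] true AND true AND true AND true = true
Overall: true → approved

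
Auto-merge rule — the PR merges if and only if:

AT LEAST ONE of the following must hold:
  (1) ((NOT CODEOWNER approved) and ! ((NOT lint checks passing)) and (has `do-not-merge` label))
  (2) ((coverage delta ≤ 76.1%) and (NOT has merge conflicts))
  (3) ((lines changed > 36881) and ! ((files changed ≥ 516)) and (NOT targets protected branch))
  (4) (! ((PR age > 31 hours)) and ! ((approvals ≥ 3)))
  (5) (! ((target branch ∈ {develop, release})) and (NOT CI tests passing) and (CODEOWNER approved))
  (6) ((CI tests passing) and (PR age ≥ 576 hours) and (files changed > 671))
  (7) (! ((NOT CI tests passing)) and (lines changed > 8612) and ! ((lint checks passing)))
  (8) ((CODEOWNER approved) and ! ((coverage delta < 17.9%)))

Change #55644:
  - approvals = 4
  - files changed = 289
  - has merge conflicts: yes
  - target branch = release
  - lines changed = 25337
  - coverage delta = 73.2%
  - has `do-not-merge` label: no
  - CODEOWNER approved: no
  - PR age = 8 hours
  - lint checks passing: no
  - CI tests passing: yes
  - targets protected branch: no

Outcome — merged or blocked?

Atomic conditions:
  NOT CODEOWNER approved: no → true
  NOT lint checks passing: no → true
  has `do-not-merge` label: no → false
  coverage delta ≤ 76.1%: 73.2 ≤ 76.1 is true
  NOT has merge conflicts: yes → false
  lines changed > 36881: 25337 > 36881 is false
  files changed ≥ 516: 289 ≥ 516 is false
  NOT targets protected branch: no → true
  PR age > 31 hours: 8 > 31 is false
  approvals ≥ 3: 4 ≥ 3 is true
  target branch ∈ {develop, release}: release is in the set → true
  NOT CI tests passing: yes → false
  CODEOWNER approved: no → false
  CI tests passing: yes → true
  PR age ≥ 576 hours: 8 ≥ 576 is false
  files changed > 671: 289 > 671 is false
  lines changed > 8612: 25337 > 8612 is true
  lint checks passing: no → false
  coverage delta < 17.9%: 73.2 < 17.9 is false
Combine:
[1.2] NOT true = false
[1] true AND false AND false = false
[2] true AND false = false
[3.2] NOT false = true
[3] false AND true AND true = false
[4.1] NOT false = true
[4.2] NOT true = false
[4] true AND false = false
[5.1] NOT true = false
[5] false AND false AND false = false
[6] true AND false AND false = false
[7.1] NOT false = true
[7.3] NOT false = true
[7] true AND true AND true = true
[8.2] NOT false = true
[8] false AND true = false
[root] false OR false OR false OR false OR false OR false OR true OR false = true
Overall: true → merged

Merged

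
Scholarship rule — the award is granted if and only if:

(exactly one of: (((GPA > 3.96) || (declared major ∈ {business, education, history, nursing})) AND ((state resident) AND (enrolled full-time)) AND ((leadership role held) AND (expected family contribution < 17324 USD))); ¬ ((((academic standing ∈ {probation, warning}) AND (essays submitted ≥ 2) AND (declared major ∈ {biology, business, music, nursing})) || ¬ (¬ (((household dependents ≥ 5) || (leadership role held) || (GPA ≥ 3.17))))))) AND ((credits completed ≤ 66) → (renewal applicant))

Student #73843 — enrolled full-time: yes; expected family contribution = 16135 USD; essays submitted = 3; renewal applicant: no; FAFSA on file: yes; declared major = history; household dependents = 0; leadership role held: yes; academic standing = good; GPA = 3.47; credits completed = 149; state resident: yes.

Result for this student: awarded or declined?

Atomic conditions:
  GPA > 3.96: 3.47 > 3.96 is false
  declared major ∈ {business, education, history, nursing}: history is in the set → true
  state resident: yes → true
  enrolled full-time: yes → true
  leadership role held: yes → true
  expected family contribution < 17324 USD: 16135 < 17324 is true
  academic standing ∈ {probation, warning}: good is not in the set → false
  essays submitted ≥ 2: 3 ≥ 2 is true
  declared major ∈ {biology, business, music, nursing}: history is not in the set → false
  household dependents ≥ 5: 0 ≥ 5 is false
  GPA ≥ 3.17: 3.47 ≥ 3.17 is true
  credits completed ≤ 66: 149 ≤ 66 is false
  renewal applicant: no → false
Combine:
[1.1.1] false OR true = true
[1.1.2] true AND true = true
[1.1.3] true AND true = true
[1.1] true AND true AND true = true
[1.2.1.1] false AND true AND false = false
[1.2.1.2.1.1] false OR true OR true = true
[1.2.1.2.1] NOT true = false
[1.2.1.2] NOT false = true
[1.2.1] false OR true = true
[1.2] NOT true = false
[1] exactly-one(true, false) = true
[2] false → false (antecedent false ⇒ implication holds) = true
[root] true AND true = true
Overall: true → awarded

Awarded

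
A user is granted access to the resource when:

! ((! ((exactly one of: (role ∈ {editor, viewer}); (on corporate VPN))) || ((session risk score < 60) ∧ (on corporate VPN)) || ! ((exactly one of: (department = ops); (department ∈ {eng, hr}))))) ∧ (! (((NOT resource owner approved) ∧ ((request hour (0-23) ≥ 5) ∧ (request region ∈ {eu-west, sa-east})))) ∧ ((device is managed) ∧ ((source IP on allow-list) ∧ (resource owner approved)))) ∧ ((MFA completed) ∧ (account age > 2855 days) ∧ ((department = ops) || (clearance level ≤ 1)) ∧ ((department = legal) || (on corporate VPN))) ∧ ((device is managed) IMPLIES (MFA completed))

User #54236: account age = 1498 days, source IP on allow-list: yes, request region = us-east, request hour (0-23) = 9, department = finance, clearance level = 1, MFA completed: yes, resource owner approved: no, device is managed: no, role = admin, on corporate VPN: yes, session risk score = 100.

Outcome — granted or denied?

Denied

Atomic conditions:
  role ∈ {editor, viewer}: admin is not in the set → false
  on corporate VPN: yes → true
  session risk score < 60: 100 < 60 is false
  department = ops: finance == ops is false
  department ∈ {eng, hr}: finance is not in the set → false
  NOT resource owner approved: no → true
  request hour (0-23) ≥ 5: 9 ≥ 5 is true
  request region ∈ {eu-west, sa-east}: us-east is not in the set → false
  device is managed: no → false
  source IP on allow-list: yes → true
  resource owner approved: no → false
  MFA completed: yes → true
  account age > 2855 days: 1498 > 2855 is false
  clearance level ≤ 1: 1 ≤ 1 is true
  department = legal: finance == legal is false
Combine:
[1.1.1.1] exactly-one(false, true) = true
[1.1.1] NOT true = false
[1.1.2] false AND true = false
[1.1.3.1] exactly-one(false, false) = false
[1.1.3] NOT false = true
[1.1] false OR false OR true = true
[1] NOT true = false
[2.1.1.2] true AND false = false
[2.1.1] true AND false = false
[2.1] NOT false = true
[2.2.2] true AND false = false
[2.2] false AND false = false
[2] true AND false = false
[3.3] false OR true = true
[3.4] false OR true = true
[3] true AND false AND true AND true = false
[4] false → true (antecedent false ⇒ implication holds) = true
[root] false AND false AND false AND true = false
Overall: false → denied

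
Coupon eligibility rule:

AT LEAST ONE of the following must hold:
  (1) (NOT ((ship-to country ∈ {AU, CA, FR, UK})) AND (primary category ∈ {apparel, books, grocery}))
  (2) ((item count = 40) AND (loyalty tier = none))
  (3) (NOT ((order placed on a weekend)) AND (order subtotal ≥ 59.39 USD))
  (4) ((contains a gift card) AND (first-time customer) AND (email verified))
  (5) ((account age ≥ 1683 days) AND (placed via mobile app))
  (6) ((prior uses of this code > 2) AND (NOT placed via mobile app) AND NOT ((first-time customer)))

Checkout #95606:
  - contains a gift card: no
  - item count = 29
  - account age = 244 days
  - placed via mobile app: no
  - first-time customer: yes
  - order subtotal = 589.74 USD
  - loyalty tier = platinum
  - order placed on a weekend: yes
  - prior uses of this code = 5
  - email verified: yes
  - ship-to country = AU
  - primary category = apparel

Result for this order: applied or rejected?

Atomic conditions:
  ship-to country ∈ {AU, CA, FR, UK}: AU is in the set → true
  primary category ∈ {apparel, books, grocery}: apparel is in the set → true
  item count = 40: 29 == 40 is false
  loyalty tier = none: platinum == none is false
  order placed on a weekend: yes → true
  order subtotal ≥ 59.39 USD: 589.74 ≥ 59.39 is true
  contains a gift card: no → false
  first-time customer: yes → true
  email verified: yes → true
  account age ≥ 1683 days: 244 ≥ 1683 is false
  placed via mobile app: no → false
  prior uses of this code > 2: 5 > 2 is true
  NOT placed via mobile app: no → true
Combine:
[1.1] NOT true = false
[1] false AND true = false
[2] false AND false = false
[3.1] NOT true = false
[3] false AND true = false
[4] false AND true AND true = false
[5] false AND false = false
[6.3] NOT true = false
[6] true AND true AND false = false
[root] false OR false OR false OR false OR false OR false = false
Overall: false → rejected

Rejected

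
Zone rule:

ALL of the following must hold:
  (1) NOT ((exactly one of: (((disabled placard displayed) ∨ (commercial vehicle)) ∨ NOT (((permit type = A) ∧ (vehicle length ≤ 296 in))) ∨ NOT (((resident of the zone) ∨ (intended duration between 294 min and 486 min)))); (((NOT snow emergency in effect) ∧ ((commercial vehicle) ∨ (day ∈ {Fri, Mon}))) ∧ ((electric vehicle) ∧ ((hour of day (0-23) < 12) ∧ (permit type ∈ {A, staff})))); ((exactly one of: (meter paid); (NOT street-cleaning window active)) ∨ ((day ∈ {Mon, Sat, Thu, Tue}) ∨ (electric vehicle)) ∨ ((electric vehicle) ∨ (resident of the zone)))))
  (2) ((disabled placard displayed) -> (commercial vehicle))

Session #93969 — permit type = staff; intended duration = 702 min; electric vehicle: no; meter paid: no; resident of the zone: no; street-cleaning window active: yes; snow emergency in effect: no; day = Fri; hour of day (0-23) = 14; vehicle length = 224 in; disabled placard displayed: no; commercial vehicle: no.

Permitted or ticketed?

Ticketed

Atomic conditions:
  disabled placard displayed: no → false
  commercial vehicle: no → false
  permit type = A: staff == A is false
  vehicle length ≤ 296 in: 224 ≤ 296 is true
  resident of the zone: no → false
  intended duration between 294 min and 486 min: 702 in [294, 486] is false
  NOT snow emergency in effect: no → true
  day ∈ {Fri, Mon}: Fri is in the set → true
  electric vehicle: no → false
  hour of day (0-23) < 12: 14 < 12 is false
  permit type ∈ {A, staff}: staff is in the set → true
  meter paid: no → false
  NOT street-cleaning window active: yes → false
  day ∈ {Mon, Sat, Thu, Tue}: Fri is not in the set → false
Combine:
[1.1.1.1] false OR false = false
[1.1.1.2.1] false AND true = false
[1.1.1.2] NOT false = true
[1.1.1.3.1] false OR false = false
[1.1.1.3] NOT false = true
[1.1.1] false OR true OR true = true
[1.1.2.1.2] false OR true = true
[1.1.2.1] true AND true = true
[1.1.2.2.2] false AND true = false
[1.1.2.2] false AND false = false
[1.1.2] true AND false = false
[1.1.3.1] exactly-one(false, false) = false
[1.1.3.2] false OR false = false
[1.1.3.3] false OR false = false
[1.1.3] false OR false OR false = false
[1.1] exactly-one(true, false, false) = true
[1] NOT true = false
[2] false → false (antecedent false ⇒ implication holds) = true
[root] false AND true = false
Overall: false → ticketed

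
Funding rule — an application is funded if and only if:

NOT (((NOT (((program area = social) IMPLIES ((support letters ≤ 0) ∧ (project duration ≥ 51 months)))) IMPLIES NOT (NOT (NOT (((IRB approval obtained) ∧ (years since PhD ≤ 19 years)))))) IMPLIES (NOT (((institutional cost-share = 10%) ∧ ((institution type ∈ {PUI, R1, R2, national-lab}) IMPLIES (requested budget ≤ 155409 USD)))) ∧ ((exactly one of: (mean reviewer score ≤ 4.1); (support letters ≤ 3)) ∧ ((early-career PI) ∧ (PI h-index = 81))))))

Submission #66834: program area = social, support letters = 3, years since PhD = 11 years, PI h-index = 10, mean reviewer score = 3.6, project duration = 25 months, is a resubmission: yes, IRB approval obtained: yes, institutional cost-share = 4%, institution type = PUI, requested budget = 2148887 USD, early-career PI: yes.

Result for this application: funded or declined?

Atomic conditions:
  program area = social: social == social is true
  support letters ≤ 0: 3 ≤ 0 is false
  project duration ≥ 51 months: 25 ≥ 51 is false
  IRB approval obtained: yes → true
  years since PhD ≤ 19 years: 11 ≤ 19 is true
  institutional cost-share = 10%: 4 == 10 is false
  institution type ∈ {PUI, R1, R2, national-lab}: PUI is in the set → true
  requested budget ≤ 155409 USD: 2148887 ≤ 155409 is false
  mean reviewer score ≤ 4.1: 3.6 ≤ 4.1 is true
  support letters ≤ 3: 3 ≤ 3 is true
  early-career PI: yes → true
  PI h-index = 81: 10 == 81 is false
Combine:
[1.1.1.1.2] false AND false = false
[1.1.1.1] true → false = false
[1.1.1] NOT false = true
[1.1.2.1.1.1] true AND true = true
[1.1.2.1.1] NOT true = false
[1.1.2.1] NOT false = true
[1.1.2] NOT true = false
[1.1] true → false = false
[1.2.1.1.2] true → false = false
[1.2.1.1] false AND false = false
[1.2.1] NOT false = true
[1.2.2.1] exactly-one(true, true) = false
[1.2.2.2] true AND false = false
[1.2.2] false AND false = false
[1.2] true AND false = false
[1] false → false (antecedent false ⇒ implication holds) = true
[root] NOT true = false
Overall: false → declined

Declined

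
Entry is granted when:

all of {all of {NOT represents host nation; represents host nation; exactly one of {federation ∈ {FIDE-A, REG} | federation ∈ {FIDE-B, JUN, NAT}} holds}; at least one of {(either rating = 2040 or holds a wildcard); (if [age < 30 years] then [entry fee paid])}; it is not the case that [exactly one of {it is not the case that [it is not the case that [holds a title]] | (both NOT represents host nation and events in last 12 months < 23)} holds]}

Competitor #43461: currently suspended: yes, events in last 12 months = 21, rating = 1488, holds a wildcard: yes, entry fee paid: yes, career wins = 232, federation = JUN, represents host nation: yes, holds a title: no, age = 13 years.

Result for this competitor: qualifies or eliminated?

Atomic conditions:
  NOT represents host nation: yes → false
  represents host nation: yes → true
  federation ∈ {FIDE-A, REG}: JUN is not in the set → false
  federation ∈ {FIDE-B, JUN, NAT}: JUN is in the set → true
  rating = 2040: 1488 == 2040 is false
  holds a wildcard: yes → true
  age < 30 years: 13 < 30 is true
  entry fee paid: yes → true
  holds a title: no → false
  events in last 12 months < 23: 21 < 23 is true
Combine:
[1.3] exactly-one(false, true) = true
[1] false AND true AND true = false
[2.1] false OR true = true
[2.2] true → true = true
[2] true OR true = true
[3.1.1.1] NOT false = true
[3.1.1] NOT true = false
[3.1.2] false AND true = false
[3.1] exactly-one(false, false) = false
[3] NOT false = true
[root] false AND true AND true = false
Overall: false → eliminated

Eliminated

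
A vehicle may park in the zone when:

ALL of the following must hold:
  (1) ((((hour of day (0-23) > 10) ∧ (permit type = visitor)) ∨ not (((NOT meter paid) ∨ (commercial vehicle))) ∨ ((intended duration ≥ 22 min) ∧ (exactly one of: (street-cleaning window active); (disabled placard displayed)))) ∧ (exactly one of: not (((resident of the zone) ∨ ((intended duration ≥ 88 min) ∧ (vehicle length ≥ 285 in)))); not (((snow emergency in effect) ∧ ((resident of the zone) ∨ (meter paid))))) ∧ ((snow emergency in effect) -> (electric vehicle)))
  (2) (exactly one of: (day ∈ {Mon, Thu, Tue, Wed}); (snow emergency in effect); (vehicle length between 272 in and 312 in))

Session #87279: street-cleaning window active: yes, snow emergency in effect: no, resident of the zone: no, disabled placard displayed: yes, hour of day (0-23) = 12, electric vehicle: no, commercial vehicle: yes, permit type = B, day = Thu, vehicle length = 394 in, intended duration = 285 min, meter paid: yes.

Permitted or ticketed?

Ticketed

Atomic conditions:
  hour of day (0-23) > 10: 12 > 10 is true
  permit type = visitor: B == visitor is false
  NOT meter paid: yes → false
  commercial vehicle: yes → true
  intended duration ≥ 22 min: 285 ≥ 22 is true
  street-cleaning window active: yes → true
  disabled placard displayed: yes → true
  resident of the zone: no → false
  intended duration ≥ 88 min: 285 ≥ 88 is true
  vehicle length ≥ 285 in: 394 ≥ 285 is true
  snow emergency in effect: no → false
  meter paid: yes → true
  electric vehicle: no → false
  day ∈ {Mon, Thu, Tue, Wed}: Thu is in the set → true
  vehicle length between 272 in and 312 in: 394 in [272, 312] is false
Combine:
[1.1.1] true AND false = false
[1.1.2.1] false OR true = true
[1.1.2] NOT true = false
[1.1.3.2] exactly-one(true, true) = false
[1.1.3] true AND false = false
[1.1] false OR false OR false = false
[1.2.1.1.2] true AND true = true
[1.2.1.1] false OR true = true
[1.2.1] NOT true = false
[1.2.2.1.2] false OR true = true
[1.2.2.1] false AND true = false
[1.2.2] NOT false = true
[1.2] exactly-one(false, true) = true
[1.3] false → false (antecedent false ⇒ implication holds) = true
[1] false AND true AND true = false
[2] exactly-one(true, false, false) = true
[root] false AND true = false
Overall: false → ticketed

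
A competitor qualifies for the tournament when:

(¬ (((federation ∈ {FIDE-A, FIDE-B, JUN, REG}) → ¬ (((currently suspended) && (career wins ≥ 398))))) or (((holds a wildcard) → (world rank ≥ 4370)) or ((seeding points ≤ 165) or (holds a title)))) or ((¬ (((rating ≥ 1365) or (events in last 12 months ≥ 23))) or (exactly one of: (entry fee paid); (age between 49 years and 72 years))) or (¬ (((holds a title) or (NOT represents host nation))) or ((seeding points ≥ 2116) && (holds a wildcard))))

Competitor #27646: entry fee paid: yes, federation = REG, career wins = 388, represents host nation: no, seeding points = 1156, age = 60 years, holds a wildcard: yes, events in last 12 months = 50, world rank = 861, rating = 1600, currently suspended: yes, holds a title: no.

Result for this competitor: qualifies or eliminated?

Atomic conditions:
  federation ∈ {FIDE-A, FIDE-B, JUN, REG}: REG is in the set → true
  currently suspended: yes → true
  career wins ≥ 398: 388 ≥ 398 is false
  holds a wildcard: yes → true
  world rank ≥ 4370: 861 ≥ 4370 is false
  seeding points ≤ 165: 1156 ≤ 165 is false
  holds a title: no → false
  rating ≥ 1365: 1600 ≥ 1365 is true
  events in last 12 months ≥ 23: 50 ≥ 23 is true
  entry fee paid: yes → true
  age between 49 years and 72 years: 60 in [49, 72] is true
  NOT represents host nation: no → true
  seeding points ≥ 2116: 1156 ≥ 2116 is false
Combine:
[1.1.1.2.1] true AND false = false
[1.1.1.2] NOT false = true
[1.1.1] true → true = true
[1.1] NOT true = false
[1.2.1] true → false = false
[1.2.2] false OR false = false
[1.2] false OR false = false
[1] false OR false = false
[2.1.1.1] true OR true = true
[2.1.1] NOT true = false
[2.1.2] exactly-one(true, true) = false
[2.1] false OR false = false
[2.2.1.1] false OR true = true
[2.2.1] NOT true = false
[2.2.2] false AND true = false
[2.2] false OR false = false
[2] false OR false = false
[root] false OR false = false
Overall: false → eliminated

Eliminated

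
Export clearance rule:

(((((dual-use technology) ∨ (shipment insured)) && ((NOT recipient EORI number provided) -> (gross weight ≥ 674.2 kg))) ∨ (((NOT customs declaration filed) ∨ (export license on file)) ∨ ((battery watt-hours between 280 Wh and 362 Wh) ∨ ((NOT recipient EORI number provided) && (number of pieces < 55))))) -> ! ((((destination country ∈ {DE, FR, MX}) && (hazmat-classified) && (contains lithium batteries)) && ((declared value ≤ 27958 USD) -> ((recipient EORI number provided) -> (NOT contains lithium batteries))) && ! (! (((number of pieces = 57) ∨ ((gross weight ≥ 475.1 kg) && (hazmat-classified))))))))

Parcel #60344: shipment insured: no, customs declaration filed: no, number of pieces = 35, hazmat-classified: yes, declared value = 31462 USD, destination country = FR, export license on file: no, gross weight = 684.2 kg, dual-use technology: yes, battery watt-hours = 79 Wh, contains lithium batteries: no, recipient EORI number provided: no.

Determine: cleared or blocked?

Cleared

Atomic conditions:
  dual-use technology: yes → true
  shipment insured: no → false
  NOT recipient EORI number provided: no → true
  gross weight ≥ 674.2 kg: 684.2 ≥ 674.2 is true
  NOT customs declaration filed: no → true
  export license on file: no → false
  battery watt-hours between 280 Wh and 362 Wh: 79 in [280, 362] is false
  number of pieces < 55: 35 < 55 is true
  destination country ∈ {DE, FR, MX}: FR is in the set → true
  hazmat-classified: yes → true
  contains lithium batteries: no → false
  declared value ≤ 27958 USD: 31462 ≤ 27958 is false
  recipient EORI number provided: no → false
  NOT contains lithium batteries: no → true
  number of pieces = 57: 35 == 57 is false
  gross weight ≥ 475.1 kg: 684.2 ≥ 475.1 is true
Combine:
[1.1.1] true OR false = true
[1.1.2] true → true = true
[1.1] true AND true = true
[1.2.1] true OR false = true
[1.2.2.2] true AND true = true
[1.2.2] false OR true = true
[1.2] true OR true = true
[1] true OR true = true
[2.1.1] true AND true AND false = false
[2.1.2.2] false → true (antecedent false ⇒ implication holds) = true
[2.1.2] false → true (antecedent false ⇒ implication holds) = true
[2.1.3.1.1.2] true AND true = true
[2.1.3.1.1] false OR true = true
[2.1.3.1] NOT true = false
[2.1.3] NOT false = true
[2.1] false AND true AND true = false
[2] NOT false = true
[root] true → true = true
Overall: true → cleared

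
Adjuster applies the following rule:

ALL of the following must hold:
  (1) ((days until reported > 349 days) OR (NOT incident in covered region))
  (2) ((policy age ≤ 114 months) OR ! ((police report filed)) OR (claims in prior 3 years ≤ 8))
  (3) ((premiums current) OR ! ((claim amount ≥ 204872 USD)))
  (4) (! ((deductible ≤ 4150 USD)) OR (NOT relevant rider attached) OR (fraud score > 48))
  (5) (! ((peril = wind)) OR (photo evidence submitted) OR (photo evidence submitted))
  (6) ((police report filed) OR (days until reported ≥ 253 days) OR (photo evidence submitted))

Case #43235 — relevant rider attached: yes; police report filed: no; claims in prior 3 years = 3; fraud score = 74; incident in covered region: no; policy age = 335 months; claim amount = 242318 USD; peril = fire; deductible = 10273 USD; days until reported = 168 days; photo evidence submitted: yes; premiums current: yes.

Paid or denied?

Atomic conditions:
  days until reported > 349 days: 168 > 349 is false
  NOT incident in covered region: no → true
  policy age ≤ 114 months: 335 ≤ 114 is false
  police report filed: no → false
  claims in prior 3 years ≤ 8: 3 ≤ 8 is true
  premiums current: yes → true
  claim amount ≥ 204872 USD: 242318 ≥ 204872 is true
  deductible ≤ 4150 USD: 10273 ≤ 4150 is false
  NOT relevant rider attached: yes → false
  fraud score > 48: 74 > 48 is true
  peril = wind: fire == wind is false
  photo evidence submitted: yes → true
  days until reported ≥ 253 days: 168 ≥ 253 is false
Combine:
[1] false OR true = true
[2.2] NOT false = true
[2] false OR true OR true = true
[3.2] NOT true = false
[3] true OR false = true
[4.1] NOT false = true
[4] true OR false OR true = true
[5.1] NOT false = true
[5] true OR true OR true = true
[6] false OR false OR true = true
[root] true AND true AND true AND true AND true AND true = true
Overall: true → paid

Paid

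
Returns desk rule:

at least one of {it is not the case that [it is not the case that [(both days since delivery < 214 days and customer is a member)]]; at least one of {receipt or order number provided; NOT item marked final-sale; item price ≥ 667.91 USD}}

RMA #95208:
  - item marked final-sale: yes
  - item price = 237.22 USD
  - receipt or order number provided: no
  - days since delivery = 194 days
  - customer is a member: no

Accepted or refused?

Refused

Atomic conditions:
  days since delivery < 214 days: 194 < 214 is true
  customer is a member: no → false
  receipt or order number provided: no → false
  NOT item marked final-sale: yes → false
  item price ≥ 667.91 USD: 237.22 ≥ 667.91 is false
Combine:
[1.1.1] true AND false = false
[1.1] NOT false = true
[1] NOT true = false
[2] false OR false OR false = false
[root] false OR false = false
Overall: false → refused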